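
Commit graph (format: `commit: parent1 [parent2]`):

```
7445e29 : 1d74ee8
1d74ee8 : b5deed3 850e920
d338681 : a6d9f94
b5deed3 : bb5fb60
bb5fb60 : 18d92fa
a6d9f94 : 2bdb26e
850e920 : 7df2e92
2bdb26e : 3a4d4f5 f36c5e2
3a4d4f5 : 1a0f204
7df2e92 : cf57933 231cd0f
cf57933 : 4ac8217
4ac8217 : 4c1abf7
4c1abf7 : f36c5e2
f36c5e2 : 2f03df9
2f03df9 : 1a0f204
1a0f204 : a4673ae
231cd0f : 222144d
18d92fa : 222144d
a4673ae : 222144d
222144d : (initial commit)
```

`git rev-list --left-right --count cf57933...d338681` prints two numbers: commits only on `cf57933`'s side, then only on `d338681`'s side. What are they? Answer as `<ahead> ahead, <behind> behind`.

Reachable from cf57933: {1a0f204, 222144d, 2f03df9, 4ac8217, 4c1abf7, a4673ae, cf57933, f36c5e2}.
Reachable from d338681: {1a0f204, 222144d, 2bdb26e, 2f03df9, 3a4d4f5, a4673ae, a6d9f94, d338681, f36c5e2}.
Only in cf57933's history (ahead): {4ac8217, 4c1abf7, cf57933} — 3.
Only in d338681's history (behind): {2bdb26e, 3a4d4f5, a6d9f94, d338681} — 4.

3 ahead, 4 behind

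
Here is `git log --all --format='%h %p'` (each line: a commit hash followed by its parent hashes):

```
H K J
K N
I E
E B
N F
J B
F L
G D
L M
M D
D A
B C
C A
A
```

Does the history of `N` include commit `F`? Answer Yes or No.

Ancestors of N (commits reachable by following parents): {A, D, F, L, M, N}.
F is in that set, so it is an ancestor of N.

Yes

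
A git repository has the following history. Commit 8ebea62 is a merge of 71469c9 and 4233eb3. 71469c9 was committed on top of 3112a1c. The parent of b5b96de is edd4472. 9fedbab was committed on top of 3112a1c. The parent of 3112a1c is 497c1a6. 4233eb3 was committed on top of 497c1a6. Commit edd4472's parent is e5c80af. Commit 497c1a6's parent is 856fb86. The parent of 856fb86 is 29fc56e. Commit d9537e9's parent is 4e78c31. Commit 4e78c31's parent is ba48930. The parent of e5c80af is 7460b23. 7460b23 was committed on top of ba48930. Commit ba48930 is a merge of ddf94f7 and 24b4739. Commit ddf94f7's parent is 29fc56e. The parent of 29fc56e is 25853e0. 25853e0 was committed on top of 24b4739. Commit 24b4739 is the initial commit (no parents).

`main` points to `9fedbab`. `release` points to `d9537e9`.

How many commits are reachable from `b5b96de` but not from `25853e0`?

7

Reachable from b5b96de: {24b4739, 25853e0, 29fc56e, 7460b23, b5b96de, ba48930, ddf94f7, e5c80af, edd4472}.
Reachable from 25853e0: {24b4739, 25853e0}.
In b5b96de's history but not 25853e0's: {29fc56e, 7460b23, b5b96de, ba48930, ddf94f7, e5c80af, edd4472} — 7 commits.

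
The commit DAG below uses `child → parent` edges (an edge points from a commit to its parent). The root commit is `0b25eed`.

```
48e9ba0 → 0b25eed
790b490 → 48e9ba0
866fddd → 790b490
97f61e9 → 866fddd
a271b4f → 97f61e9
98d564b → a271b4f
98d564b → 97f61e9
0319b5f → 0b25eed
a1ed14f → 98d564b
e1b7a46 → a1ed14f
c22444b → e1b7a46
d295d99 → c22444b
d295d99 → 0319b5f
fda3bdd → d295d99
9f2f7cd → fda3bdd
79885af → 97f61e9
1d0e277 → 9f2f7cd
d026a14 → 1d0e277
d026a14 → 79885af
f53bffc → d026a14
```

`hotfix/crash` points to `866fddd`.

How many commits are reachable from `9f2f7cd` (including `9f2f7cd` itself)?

14

Walking parent pointers from 9f2f7cd: reachable set = {0319b5f, 0b25eed, 48e9ba0, 790b490, 866fddd, 97f61e9, 98d564b, 9f2f7cd, a1ed14f, a271b4f, c22444b, d295d99, e1b7a46, fda3bdd}.
That is 14 commits.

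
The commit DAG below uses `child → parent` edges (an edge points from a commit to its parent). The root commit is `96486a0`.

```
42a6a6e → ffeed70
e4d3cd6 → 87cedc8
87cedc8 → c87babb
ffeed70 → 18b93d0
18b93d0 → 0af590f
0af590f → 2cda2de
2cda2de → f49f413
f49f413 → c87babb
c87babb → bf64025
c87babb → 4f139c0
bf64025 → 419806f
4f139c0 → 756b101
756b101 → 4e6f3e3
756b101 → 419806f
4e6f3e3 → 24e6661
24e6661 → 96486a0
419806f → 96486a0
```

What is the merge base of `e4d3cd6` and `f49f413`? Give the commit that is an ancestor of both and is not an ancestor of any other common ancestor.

c87babb

Ancestors of e4d3cd6: {24e6661, 419806f, 4e6f3e3, 4f139c0, 756b101, 87cedc8, 96486a0, bf64025, c87babb, e4d3cd6}.
Ancestors of f49f413: {24e6661, 419806f, 4e6f3e3, 4f139c0, 756b101, 96486a0, bf64025, c87babb, f49f413}.
Common ancestors: {24e6661, 419806f, 4e6f3e3, 4f139c0, 756b101, 96486a0, bf64025, c87babb}.
Among these, c87babb is not an ancestor of any other common ancestor — it is the merge base.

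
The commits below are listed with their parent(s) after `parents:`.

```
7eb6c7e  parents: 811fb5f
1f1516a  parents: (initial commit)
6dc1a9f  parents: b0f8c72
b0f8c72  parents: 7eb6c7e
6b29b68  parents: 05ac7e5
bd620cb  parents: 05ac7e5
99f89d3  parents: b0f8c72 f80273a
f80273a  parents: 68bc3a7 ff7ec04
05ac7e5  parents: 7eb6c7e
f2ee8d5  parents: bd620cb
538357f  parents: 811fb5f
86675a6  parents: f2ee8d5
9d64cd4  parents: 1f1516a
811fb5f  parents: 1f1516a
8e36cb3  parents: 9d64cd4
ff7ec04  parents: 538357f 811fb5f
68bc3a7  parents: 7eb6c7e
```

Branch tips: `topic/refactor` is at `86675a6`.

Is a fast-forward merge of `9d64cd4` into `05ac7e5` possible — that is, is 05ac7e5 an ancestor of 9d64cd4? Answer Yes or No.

No

A fast-forward from 05ac7e5 to 9d64cd4 is possible iff 05ac7e5 is an ancestor of 9d64cd4.
Ancestors of 9d64cd4: {1f1516a, 9d64cd4}.
05ac7e5 is not among them, so fast-forward is not possible.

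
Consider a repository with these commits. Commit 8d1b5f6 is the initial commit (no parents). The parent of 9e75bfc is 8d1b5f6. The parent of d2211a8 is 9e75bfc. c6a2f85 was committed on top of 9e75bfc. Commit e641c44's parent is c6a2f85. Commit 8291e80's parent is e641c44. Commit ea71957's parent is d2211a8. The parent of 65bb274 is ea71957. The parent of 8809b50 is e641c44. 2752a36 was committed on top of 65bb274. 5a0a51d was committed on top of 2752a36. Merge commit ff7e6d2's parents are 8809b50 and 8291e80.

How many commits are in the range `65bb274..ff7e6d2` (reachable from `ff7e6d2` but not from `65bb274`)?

5

Reachable from ff7e6d2: {8291e80, 8809b50, 8d1b5f6, 9e75bfc, c6a2f85, e641c44, ff7e6d2}.
Reachable from 65bb274: {65bb274, 8d1b5f6, 9e75bfc, d2211a8, ea71957}.
In ff7e6d2's history but not 65bb274's: {8291e80, 8809b50, c6a2f85, e641c44, ff7e6d2} — 5 commits.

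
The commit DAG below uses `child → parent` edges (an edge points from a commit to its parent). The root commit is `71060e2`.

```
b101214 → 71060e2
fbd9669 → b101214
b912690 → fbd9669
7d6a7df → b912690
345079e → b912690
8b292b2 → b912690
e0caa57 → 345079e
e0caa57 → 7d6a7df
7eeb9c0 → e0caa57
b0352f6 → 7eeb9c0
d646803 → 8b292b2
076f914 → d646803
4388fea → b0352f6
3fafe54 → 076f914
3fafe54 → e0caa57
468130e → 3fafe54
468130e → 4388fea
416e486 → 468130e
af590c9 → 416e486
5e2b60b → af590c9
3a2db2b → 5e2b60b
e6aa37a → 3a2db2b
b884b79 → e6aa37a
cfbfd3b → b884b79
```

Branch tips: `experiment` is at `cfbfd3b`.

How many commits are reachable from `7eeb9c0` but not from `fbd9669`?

5

Reachable from 7eeb9c0: {345079e, 71060e2, 7d6a7df, 7eeb9c0, b101214, b912690, e0caa57, fbd9669}.
Reachable from fbd9669: {71060e2, b101214, fbd9669}.
In 7eeb9c0's history but not fbd9669's: {345079e, 7d6a7df, 7eeb9c0, b912690, e0caa57} — 5 commits.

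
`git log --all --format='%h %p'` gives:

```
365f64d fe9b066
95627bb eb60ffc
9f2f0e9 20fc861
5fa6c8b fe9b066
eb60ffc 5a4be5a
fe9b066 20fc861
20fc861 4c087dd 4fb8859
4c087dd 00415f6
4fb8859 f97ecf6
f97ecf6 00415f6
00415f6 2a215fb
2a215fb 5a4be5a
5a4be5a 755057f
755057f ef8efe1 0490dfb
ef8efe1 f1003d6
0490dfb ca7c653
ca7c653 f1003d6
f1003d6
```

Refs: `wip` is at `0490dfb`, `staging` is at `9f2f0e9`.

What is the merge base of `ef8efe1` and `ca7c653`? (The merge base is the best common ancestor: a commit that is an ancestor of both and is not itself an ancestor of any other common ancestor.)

f1003d6

Ancestors of ef8efe1: {ef8efe1, f1003d6}.
Ancestors of ca7c653: {ca7c653, f1003d6}.
Common ancestors: {f1003d6}.
The only common ancestor is f1003d6, so it is the merge base.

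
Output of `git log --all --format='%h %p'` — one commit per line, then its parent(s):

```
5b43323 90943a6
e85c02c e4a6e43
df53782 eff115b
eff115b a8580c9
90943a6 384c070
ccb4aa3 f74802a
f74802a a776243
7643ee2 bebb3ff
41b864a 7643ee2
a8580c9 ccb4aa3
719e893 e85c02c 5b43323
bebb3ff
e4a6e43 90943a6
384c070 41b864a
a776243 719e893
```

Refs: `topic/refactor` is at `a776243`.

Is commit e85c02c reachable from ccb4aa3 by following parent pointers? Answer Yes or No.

Ancestors of ccb4aa3 (commits reachable by following parents): {384c070, 41b864a, 5b43323, 719e893, 7643ee2, 90943a6, a776243, bebb3ff, ccb4aa3, e4a6e43, e85c02c, f74802a}.
e85c02c is in that set, so it is an ancestor of ccb4aa3.

Yes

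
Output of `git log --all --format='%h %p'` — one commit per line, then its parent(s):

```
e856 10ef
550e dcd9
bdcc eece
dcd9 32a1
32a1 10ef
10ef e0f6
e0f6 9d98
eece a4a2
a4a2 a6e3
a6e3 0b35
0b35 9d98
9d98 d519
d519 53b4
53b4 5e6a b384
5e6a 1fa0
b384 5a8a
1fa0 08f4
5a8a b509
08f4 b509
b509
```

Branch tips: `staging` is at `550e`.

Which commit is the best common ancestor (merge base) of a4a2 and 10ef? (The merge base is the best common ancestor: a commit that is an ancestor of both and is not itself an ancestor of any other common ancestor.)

9d98

Ancestors of a4a2: {08f4, 0b35, 1fa0, 53b4, 5a8a, 5e6a, 9d98, a4a2, a6e3, b384, b509, d519}.
Ancestors of 10ef: {08f4, 10ef, 1fa0, 53b4, 5a8a, 5e6a, 9d98, b384, b509, d519, e0f6}.
Common ancestors: {08f4, 1fa0, 53b4, 5a8a, 5e6a, 9d98, b384, b509, d519}.
Among these, 9d98 is not an ancestor of any other common ancestor — it is the merge base.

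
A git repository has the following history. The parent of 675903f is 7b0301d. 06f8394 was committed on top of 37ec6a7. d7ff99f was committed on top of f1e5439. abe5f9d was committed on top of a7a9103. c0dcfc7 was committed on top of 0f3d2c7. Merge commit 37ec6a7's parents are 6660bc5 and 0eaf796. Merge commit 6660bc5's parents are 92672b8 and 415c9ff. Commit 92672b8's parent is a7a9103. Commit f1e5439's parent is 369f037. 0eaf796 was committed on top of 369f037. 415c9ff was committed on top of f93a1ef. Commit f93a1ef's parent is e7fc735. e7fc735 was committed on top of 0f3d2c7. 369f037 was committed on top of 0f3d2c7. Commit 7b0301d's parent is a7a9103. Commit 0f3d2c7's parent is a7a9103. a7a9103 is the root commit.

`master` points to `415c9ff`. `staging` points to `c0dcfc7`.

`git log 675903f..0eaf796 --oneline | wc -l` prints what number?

Reachable from 0eaf796: {0eaf796, 0f3d2c7, 369f037, a7a9103}.
Reachable from 675903f: {675903f, 7b0301d, a7a9103}.
In 0eaf796's history but not 675903f's: {0eaf796, 0f3d2c7, 369f037} — 3 commits.

3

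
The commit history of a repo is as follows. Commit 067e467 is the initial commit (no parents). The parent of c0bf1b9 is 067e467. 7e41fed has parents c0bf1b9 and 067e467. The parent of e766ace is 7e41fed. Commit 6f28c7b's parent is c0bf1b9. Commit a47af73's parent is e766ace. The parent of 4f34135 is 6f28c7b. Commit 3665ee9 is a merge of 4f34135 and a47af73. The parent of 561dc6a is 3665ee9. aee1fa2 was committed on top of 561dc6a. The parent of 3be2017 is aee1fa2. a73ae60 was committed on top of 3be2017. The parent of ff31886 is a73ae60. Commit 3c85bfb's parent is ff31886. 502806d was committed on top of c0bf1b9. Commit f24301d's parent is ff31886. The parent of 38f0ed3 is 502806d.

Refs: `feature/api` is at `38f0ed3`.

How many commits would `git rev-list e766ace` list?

Walking parent pointers from e766ace: reachable set = {067e467, 7e41fed, c0bf1b9, e766ace}.
That is 4 commits.

4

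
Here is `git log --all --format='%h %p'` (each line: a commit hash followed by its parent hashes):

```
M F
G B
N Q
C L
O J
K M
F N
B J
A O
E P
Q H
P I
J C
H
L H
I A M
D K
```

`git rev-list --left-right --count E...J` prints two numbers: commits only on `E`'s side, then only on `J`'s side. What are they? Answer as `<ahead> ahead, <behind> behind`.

Reachable from E: {A, C, E, F, H, I, J, L, M, N, O, P, Q}.
Reachable from J: {C, H, J, L}.
Only in E's history (ahead): {A, E, F, I, M, N, O, P, Q} — 9.
Only in J's history (behind): {} — 0.

9 ahead, 0 behind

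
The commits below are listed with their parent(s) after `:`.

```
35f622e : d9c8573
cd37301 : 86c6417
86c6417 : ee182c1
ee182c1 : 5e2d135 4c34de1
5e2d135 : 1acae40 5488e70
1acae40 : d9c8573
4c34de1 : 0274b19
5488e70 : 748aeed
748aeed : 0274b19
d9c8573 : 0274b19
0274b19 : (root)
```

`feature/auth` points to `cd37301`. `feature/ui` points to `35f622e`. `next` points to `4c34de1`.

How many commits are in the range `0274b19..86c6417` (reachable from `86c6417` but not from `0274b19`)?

Reachable from 86c6417: {0274b19, 1acae40, 4c34de1, 5488e70, 5e2d135, 748aeed, 86c6417, d9c8573, ee182c1}.
Reachable from 0274b19: {0274b19}.
In 86c6417's history but not 0274b19's: {1acae40, 4c34de1, 5488e70, 5e2d135, 748aeed, 86c6417, d9c8573, ee182c1} — 8 commits.

8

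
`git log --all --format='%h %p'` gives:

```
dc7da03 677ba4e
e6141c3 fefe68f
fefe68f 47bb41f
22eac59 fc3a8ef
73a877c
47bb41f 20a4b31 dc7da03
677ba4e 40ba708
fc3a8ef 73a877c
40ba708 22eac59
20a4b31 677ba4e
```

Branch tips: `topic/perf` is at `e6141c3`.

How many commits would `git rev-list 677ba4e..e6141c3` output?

Reachable from e6141c3: {20a4b31, 22eac59, 40ba708, 47bb41f, 677ba4e, 73a877c, dc7da03, e6141c3, fc3a8ef, fefe68f}.
Reachable from 677ba4e: {22eac59, 40ba708, 677ba4e, 73a877c, fc3a8ef}.
In e6141c3's history but not 677ba4e's: {20a4b31, 47bb41f, dc7da03, e6141c3, fefe68f} — 5 commits.

5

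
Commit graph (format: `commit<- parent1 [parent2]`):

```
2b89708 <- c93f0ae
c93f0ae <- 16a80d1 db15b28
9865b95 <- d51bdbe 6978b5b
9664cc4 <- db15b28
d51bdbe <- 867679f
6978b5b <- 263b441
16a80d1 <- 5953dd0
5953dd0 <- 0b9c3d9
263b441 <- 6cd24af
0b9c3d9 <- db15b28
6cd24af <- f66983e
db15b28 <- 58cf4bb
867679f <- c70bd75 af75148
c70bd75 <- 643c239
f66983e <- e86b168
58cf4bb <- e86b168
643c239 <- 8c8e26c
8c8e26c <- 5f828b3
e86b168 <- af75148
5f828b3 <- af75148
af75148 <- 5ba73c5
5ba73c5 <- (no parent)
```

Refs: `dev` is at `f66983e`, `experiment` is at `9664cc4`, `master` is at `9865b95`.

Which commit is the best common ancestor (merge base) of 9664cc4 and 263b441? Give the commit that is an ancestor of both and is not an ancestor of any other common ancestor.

Ancestors of 9664cc4: {58cf4bb, 5ba73c5, 9664cc4, af75148, db15b28, e86b168}.
Ancestors of 263b441: {263b441, 5ba73c5, 6cd24af, af75148, e86b168, f66983e}.
Common ancestors: {5ba73c5, af75148, e86b168}.
Among these, e86b168 is not an ancestor of any other common ancestor — it is the merge base.

e86b168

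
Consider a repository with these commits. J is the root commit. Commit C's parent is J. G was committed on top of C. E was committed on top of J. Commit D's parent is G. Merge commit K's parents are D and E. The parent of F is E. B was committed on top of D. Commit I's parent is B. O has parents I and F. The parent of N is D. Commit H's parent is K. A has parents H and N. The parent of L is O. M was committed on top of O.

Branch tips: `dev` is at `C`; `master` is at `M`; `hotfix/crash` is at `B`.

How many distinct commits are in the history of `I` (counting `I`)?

Walking parent pointers from I: reachable set = {B, C, D, G, I, J}.
That is 6 commits.

6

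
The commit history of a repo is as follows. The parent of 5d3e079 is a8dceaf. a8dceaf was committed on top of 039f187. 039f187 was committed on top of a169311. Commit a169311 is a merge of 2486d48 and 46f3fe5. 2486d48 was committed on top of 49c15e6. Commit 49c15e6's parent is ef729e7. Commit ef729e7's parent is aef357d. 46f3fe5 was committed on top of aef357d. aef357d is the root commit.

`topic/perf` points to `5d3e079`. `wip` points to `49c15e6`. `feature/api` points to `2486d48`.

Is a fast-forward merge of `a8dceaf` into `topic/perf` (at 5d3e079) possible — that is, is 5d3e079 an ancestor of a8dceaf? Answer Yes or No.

A fast-forward from 5d3e079 to a8dceaf is possible iff 5d3e079 is an ancestor of a8dceaf.
Ancestors of a8dceaf: {039f187, 2486d48, 46f3fe5, 49c15e6, a169311, a8dceaf, aef357d, ef729e7}.
5d3e079 is not among them, so fast-forward is not possible.

No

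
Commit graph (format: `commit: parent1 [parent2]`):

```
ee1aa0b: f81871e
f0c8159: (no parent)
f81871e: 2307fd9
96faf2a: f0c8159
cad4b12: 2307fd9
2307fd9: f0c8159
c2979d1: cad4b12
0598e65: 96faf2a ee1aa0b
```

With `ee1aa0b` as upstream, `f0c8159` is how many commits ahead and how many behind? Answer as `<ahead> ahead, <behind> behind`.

0 ahead, 3 behind

Reachable from f0c8159: {f0c8159}.
Reachable from ee1aa0b: {2307fd9, ee1aa0b, f0c8159, f81871e}.
Only in f0c8159's history (ahead): {} — 0.
Only in ee1aa0b's history (behind): {2307fd9, ee1aa0b, f81871e} — 3.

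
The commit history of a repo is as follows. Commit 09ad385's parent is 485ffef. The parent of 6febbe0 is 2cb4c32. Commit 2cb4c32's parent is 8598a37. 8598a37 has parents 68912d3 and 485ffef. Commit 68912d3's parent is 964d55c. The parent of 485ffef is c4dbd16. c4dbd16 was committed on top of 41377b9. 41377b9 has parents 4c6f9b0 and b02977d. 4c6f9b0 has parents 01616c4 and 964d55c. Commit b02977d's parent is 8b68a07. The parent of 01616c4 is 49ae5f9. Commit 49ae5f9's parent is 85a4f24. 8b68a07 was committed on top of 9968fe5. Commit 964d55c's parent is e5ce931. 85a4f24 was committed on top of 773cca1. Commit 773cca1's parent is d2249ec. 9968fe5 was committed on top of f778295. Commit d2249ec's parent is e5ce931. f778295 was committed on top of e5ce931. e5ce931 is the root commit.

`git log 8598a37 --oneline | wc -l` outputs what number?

17

Walking parent pointers from 8598a37: reachable set = {01616c4, 41377b9, 485ffef, 49ae5f9, 4c6f9b0, 68912d3, 773cca1, 8598a37, 85a4f24, 8b68a07, 964d55c, 9968fe5, b02977d, c4dbd16, d2249ec, e5ce931, f778295}.
That is 17 commits.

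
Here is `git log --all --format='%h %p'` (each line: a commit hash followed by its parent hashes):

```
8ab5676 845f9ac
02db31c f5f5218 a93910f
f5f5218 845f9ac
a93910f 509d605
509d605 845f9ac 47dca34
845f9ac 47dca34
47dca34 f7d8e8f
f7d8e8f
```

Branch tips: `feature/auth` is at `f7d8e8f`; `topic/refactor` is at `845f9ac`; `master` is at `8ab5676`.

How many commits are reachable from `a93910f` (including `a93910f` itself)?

5

Walking parent pointers from a93910f: reachable set = {47dca34, 509d605, 845f9ac, a93910f, f7d8e8f}.
That is 5 commits.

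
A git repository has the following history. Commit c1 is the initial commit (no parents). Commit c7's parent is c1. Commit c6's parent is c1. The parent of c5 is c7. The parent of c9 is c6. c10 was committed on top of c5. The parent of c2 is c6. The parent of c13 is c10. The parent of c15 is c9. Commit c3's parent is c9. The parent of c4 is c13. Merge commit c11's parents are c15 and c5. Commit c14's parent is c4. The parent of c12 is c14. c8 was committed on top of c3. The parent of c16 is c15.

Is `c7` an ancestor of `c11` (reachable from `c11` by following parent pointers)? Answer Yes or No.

Yes

Ancestors of c11 (commits reachable by following parents): {c1, c11, c15, c5, c6, c7, c9}.
c7 is in that set, so it is an ancestor of c11.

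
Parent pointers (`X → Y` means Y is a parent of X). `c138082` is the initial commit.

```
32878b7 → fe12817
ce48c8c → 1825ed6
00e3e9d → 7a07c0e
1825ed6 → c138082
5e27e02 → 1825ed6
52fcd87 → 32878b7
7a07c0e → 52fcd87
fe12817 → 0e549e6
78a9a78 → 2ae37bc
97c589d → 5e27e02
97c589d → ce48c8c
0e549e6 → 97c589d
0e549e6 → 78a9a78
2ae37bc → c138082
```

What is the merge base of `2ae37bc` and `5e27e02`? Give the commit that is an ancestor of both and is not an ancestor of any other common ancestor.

Ancestors of 2ae37bc: {2ae37bc, c138082}.
Ancestors of 5e27e02: {1825ed6, 5e27e02, c138082}.
Common ancestors: {c138082}.
The only common ancestor is c138082, so it is the merge base.

c138082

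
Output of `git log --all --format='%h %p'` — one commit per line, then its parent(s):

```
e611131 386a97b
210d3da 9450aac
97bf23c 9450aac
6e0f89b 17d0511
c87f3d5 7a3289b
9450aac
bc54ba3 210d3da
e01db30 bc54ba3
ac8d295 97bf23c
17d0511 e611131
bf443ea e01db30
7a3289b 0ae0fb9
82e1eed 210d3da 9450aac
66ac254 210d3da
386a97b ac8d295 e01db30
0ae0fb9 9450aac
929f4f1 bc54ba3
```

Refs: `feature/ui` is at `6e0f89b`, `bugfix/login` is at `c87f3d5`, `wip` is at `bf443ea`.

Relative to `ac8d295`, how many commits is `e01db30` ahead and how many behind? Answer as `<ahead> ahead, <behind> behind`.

Reachable from e01db30: {210d3da, 9450aac, bc54ba3, e01db30}.
Reachable from ac8d295: {9450aac, 97bf23c, ac8d295}.
Only in e01db30's history (ahead): {210d3da, bc54ba3, e01db30} — 3.
Only in ac8d295's history (behind): {97bf23c, ac8d295} — 2.

3 ahead, 2 behind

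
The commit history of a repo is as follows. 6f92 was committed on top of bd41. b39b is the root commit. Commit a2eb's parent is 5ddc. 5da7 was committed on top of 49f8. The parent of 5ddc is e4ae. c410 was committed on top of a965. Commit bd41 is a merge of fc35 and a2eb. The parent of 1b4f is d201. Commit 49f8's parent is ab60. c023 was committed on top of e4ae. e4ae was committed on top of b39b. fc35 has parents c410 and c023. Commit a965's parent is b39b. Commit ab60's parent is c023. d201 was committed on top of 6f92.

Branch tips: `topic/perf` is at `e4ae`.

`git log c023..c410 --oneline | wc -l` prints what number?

Reachable from c410: {a965, b39b, c410}.
Reachable from c023: {b39b, c023, e4ae}.
In c410's history but not c023's: {a965, c410} — 2 commits.

2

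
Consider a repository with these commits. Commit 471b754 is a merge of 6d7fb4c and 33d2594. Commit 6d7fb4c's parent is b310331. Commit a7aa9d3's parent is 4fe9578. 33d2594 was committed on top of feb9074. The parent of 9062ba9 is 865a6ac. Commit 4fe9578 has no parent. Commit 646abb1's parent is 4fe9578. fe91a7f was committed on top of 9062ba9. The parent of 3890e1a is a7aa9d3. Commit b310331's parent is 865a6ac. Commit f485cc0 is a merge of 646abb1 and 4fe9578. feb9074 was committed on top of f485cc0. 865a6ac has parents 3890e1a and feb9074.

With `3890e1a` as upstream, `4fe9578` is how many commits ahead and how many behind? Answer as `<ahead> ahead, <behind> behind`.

Reachable from 4fe9578: {4fe9578}.
Reachable from 3890e1a: {3890e1a, 4fe9578, a7aa9d3}.
Only in 4fe9578's history (ahead): {} — 0.
Only in 3890e1a's history (behind): {3890e1a, a7aa9d3} — 2.

0 ahead, 2 behind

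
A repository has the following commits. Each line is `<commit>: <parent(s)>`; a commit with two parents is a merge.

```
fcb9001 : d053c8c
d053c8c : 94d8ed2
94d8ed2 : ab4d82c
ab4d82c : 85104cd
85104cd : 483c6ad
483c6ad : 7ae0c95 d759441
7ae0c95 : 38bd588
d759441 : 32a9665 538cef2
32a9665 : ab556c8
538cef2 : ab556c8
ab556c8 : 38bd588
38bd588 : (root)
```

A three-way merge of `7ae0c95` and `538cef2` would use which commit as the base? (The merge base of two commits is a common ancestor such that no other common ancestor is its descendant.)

Ancestors of 7ae0c95: {38bd588, 7ae0c95}.
Ancestors of 538cef2: {38bd588, 538cef2, ab556c8}.
Common ancestors: {38bd588}.
The only common ancestor is 38bd588, so it is the merge base.

38bd588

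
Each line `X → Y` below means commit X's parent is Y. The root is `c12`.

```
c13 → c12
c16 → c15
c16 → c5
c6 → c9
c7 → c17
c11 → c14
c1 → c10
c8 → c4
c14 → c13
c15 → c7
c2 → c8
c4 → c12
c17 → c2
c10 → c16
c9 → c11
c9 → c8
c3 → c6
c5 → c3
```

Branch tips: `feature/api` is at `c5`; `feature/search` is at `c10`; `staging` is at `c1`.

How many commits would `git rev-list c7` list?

Walking parent pointers from c7: reachable set = {c12, c17, c2, c4, c7, c8}.
That is 6 commits.

6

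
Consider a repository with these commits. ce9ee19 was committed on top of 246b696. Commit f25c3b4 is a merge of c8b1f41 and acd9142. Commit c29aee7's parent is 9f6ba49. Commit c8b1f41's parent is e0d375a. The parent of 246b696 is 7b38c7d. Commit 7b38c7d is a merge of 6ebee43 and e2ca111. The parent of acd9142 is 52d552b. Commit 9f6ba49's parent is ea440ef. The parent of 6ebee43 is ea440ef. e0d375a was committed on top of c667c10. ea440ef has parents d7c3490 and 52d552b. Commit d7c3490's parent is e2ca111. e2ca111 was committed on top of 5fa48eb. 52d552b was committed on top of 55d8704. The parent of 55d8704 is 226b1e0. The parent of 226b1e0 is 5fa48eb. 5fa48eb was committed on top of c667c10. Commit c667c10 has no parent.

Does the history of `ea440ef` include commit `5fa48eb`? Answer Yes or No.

Ancestors of ea440ef (commits reachable by following parents): {226b1e0, 52d552b, 55d8704, 5fa48eb, c667c10, d7c3490, e2ca111, ea440ef}.
5fa48eb is in that set, so it is an ancestor of ea440ef.

Yes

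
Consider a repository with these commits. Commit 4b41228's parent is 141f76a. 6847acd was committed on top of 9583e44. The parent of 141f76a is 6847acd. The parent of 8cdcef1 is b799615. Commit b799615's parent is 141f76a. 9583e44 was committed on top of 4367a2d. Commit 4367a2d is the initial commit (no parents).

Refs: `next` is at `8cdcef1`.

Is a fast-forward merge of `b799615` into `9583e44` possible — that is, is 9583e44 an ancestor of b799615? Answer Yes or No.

A fast-forward from 9583e44 to b799615 is possible iff 9583e44 is an ancestor of b799615.
Ancestors of b799615: {141f76a, 4367a2d, 6847acd, 9583e44, b799615}.
9583e44 is among them, so fast-forward is possible.

Yes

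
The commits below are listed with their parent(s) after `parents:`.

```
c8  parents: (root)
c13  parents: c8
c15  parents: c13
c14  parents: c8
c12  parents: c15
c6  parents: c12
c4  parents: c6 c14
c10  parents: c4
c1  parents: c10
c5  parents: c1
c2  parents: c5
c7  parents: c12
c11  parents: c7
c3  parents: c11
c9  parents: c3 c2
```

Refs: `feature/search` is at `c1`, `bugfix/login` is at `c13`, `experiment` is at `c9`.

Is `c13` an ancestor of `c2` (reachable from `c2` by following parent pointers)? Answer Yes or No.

Ancestors of c2 (commits reachable by following parents): {c1, c10, c12, c13, c14, c15, c2, c4, c5, c6, c8}.
c13 is in that set, so it is an ancestor of c2.

Yes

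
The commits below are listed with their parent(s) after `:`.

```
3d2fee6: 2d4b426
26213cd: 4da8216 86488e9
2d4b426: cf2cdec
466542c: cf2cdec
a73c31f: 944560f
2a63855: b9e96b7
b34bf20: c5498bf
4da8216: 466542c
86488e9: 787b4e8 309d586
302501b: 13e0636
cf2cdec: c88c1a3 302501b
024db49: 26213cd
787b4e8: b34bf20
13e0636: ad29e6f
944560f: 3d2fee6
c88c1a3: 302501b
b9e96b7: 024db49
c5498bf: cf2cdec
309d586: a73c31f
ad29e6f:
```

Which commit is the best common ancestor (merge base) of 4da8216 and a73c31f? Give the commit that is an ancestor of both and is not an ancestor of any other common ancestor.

cf2cdec

Ancestors of 4da8216: {13e0636, 302501b, 466542c, 4da8216, ad29e6f, c88c1a3, cf2cdec}.
Ancestors of a73c31f: {13e0636, 2d4b426, 302501b, 3d2fee6, 944560f, a73c31f, ad29e6f, c88c1a3, cf2cdec}.
Common ancestors: {13e0636, 302501b, ad29e6f, c88c1a3, cf2cdec}.
Among these, cf2cdec is not an ancestor of any other common ancestor — it is the merge base.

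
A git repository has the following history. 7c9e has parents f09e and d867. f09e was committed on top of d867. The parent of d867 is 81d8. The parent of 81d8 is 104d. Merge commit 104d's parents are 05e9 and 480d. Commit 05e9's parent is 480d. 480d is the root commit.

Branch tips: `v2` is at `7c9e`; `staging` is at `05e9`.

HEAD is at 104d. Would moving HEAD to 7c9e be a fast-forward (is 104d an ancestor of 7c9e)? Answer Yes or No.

Yes

A fast-forward from 104d to 7c9e is possible iff 104d is an ancestor of 7c9e.
Ancestors of 7c9e: {05e9, 104d, 480d, 7c9e, 81d8, d867, f09e}.
104d is among them, so fast-forward is possible.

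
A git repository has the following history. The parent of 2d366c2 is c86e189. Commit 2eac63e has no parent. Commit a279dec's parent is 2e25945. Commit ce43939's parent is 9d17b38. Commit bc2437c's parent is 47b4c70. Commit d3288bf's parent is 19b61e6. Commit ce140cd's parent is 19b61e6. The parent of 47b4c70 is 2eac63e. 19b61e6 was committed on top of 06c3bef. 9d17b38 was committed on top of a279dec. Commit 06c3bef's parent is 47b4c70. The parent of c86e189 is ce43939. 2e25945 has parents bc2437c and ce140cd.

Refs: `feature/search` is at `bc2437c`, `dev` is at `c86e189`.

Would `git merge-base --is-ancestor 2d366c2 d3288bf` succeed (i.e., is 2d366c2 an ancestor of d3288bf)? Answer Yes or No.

No

Ancestors of d3288bf: {06c3bef, 19b61e6, 2eac63e, 47b4c70, d3288bf}.
2d366c2 is not in that set, so it is not an ancestor of d3288bf.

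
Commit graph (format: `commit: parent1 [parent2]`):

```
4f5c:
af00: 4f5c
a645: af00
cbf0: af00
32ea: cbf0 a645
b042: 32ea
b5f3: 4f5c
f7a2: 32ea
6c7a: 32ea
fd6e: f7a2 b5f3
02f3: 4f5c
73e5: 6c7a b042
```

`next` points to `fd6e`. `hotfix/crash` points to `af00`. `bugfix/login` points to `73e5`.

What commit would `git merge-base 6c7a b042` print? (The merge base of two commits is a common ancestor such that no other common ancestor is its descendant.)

32ea

Ancestors of 6c7a: {32ea, 4f5c, 6c7a, a645, af00, cbf0}.
Ancestors of b042: {32ea, 4f5c, a645, af00, b042, cbf0}.
Common ancestors: {32ea, 4f5c, a645, af00, cbf0}.
Among these, 32ea is not an ancestor of any other common ancestor — it is the merge base.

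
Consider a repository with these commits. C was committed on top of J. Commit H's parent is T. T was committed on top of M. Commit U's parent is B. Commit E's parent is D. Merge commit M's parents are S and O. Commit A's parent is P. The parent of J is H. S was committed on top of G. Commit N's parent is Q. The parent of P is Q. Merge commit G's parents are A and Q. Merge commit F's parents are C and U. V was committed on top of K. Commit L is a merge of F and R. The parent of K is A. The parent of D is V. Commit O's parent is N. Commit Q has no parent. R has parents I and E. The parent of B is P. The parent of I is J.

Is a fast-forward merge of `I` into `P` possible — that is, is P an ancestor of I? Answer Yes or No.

Yes

A fast-forward from P to I is possible iff P is an ancestor of I.
Ancestors of I: {A, G, H, I, J, M, N, O, P, Q, S, T}.
P is among them, so fast-forward is possible.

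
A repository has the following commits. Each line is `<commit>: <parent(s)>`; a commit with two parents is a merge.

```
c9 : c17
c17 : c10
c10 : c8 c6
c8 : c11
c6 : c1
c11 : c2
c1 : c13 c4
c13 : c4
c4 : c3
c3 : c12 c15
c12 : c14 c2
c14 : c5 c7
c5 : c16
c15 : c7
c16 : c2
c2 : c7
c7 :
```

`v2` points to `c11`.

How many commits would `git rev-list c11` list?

Walking parent pointers from c11: reachable set = {c11, c2, c7}.
That is 3 commits.

3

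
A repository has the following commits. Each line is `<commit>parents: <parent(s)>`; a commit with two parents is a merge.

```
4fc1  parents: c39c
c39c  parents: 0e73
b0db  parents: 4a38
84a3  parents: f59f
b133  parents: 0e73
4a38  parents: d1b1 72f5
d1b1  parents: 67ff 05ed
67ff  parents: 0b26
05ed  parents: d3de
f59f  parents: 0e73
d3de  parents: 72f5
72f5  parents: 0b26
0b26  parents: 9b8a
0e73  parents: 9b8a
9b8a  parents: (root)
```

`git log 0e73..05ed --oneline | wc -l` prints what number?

4

Reachable from 05ed: {05ed, 0b26, 72f5, 9b8a, d3de}.
Reachable from 0e73: {0e73, 9b8a}.
In 05ed's history but not 0e73's: {05ed, 0b26, 72f5, d3de} — 4 commits.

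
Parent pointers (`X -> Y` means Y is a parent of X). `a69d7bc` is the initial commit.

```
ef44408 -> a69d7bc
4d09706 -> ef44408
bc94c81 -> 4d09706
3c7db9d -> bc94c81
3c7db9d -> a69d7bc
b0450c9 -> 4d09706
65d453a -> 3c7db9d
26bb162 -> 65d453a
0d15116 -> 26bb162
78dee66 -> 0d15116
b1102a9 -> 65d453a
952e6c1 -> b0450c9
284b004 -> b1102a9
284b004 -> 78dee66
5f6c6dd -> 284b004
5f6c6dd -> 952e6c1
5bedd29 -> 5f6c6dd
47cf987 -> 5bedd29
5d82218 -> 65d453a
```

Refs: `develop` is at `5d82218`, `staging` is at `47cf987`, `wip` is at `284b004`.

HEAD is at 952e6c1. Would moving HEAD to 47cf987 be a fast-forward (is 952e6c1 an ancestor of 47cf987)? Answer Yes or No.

A fast-forward from 952e6c1 to 47cf987 is possible iff 952e6c1 is an ancestor of 47cf987.
Ancestors of 47cf987: {0d15116, 26bb162, 284b004, 3c7db9d, 47cf987, 4d09706, 5bedd29, 5f6c6dd, 65d453a, 78dee66, 952e6c1, a69d7bc, b0450c9, b1102a9, bc94c81, ef44408}.
952e6c1 is among them, so fast-forward is possible.

Yes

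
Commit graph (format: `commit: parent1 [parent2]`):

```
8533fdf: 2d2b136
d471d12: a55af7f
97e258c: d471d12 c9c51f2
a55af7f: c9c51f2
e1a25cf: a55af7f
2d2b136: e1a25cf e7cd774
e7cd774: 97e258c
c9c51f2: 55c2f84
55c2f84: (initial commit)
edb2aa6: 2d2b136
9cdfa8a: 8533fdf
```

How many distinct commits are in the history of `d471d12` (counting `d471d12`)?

4

Walking parent pointers from d471d12: reachable set = {55c2f84, a55af7f, c9c51f2, d471d12}.
That is 4 commits.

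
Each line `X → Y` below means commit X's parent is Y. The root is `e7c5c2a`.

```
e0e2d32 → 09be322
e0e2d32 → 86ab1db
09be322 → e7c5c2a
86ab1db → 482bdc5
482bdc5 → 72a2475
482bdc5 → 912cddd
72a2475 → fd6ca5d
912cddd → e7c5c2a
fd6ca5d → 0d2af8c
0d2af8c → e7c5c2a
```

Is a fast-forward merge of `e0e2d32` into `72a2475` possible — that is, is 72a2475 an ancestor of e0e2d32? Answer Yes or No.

Yes

A fast-forward from 72a2475 to e0e2d32 is possible iff 72a2475 is an ancestor of e0e2d32.
Ancestors of e0e2d32: {09be322, 0d2af8c, 482bdc5, 72a2475, 86ab1db, 912cddd, e0e2d32, e7c5c2a, fd6ca5d}.
72a2475 is among them, so fast-forward is possible.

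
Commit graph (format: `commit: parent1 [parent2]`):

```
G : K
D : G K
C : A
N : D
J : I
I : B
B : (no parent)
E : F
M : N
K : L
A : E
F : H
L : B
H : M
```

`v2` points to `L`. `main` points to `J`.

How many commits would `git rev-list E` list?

10

Walking parent pointers from E: reachable set = {B, D, E, F, G, H, K, L, M, N}.
That is 10 commits.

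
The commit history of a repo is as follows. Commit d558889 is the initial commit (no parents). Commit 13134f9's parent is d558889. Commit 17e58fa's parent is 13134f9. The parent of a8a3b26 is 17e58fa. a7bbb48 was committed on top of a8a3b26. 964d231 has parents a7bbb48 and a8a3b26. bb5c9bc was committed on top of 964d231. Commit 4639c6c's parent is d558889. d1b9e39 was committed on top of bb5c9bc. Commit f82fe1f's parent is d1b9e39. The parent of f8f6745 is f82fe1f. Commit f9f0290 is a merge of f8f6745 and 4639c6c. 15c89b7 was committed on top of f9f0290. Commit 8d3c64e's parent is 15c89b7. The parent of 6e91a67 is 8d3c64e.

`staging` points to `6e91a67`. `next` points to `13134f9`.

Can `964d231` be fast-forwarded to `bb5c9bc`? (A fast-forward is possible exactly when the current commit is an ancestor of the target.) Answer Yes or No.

Yes

A fast-forward from 964d231 to bb5c9bc is possible iff 964d231 is an ancestor of bb5c9bc.
Ancestors of bb5c9bc: {13134f9, 17e58fa, 964d231, a7bbb48, a8a3b26, bb5c9bc, d558889}.
964d231 is among them, so fast-forward is possible.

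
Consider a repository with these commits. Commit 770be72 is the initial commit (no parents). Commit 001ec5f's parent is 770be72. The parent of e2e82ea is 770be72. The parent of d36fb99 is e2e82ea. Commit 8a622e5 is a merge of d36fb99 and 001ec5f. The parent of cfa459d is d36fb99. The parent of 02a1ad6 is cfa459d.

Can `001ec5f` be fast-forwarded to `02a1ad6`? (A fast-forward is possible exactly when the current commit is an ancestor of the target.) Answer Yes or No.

A fast-forward from 001ec5f to 02a1ad6 is possible iff 001ec5f is an ancestor of 02a1ad6.
Ancestors of 02a1ad6: {02a1ad6, 770be72, cfa459d, d36fb99, e2e82ea}.
001ec5f is not among them, so fast-forward is not possible.

No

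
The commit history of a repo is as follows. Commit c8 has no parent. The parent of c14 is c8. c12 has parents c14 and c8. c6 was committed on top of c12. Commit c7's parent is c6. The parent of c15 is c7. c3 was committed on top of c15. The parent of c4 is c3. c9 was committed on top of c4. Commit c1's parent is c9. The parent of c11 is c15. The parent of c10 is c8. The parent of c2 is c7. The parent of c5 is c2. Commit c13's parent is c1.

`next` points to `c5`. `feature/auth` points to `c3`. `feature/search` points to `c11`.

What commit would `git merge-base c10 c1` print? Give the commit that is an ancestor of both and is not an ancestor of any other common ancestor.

c8

Ancestors of c10: {c10, c8}.
Ancestors of c1: {c1, c12, c14, c15, c3, c4, c6, c7, c8, c9}.
Common ancestors: {c8}.
The only common ancestor is c8, so it is the merge base.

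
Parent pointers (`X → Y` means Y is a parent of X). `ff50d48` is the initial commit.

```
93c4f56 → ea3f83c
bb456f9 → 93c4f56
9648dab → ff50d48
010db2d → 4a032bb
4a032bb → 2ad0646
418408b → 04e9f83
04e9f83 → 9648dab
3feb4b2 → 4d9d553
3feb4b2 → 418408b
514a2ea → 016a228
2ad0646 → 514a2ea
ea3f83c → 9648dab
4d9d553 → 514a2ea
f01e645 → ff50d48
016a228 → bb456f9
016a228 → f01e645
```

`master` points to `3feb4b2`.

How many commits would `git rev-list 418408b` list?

Walking parent pointers from 418408b: reachable set = {04e9f83, 418408b, 9648dab, ff50d48}.
That is 4 commits.

4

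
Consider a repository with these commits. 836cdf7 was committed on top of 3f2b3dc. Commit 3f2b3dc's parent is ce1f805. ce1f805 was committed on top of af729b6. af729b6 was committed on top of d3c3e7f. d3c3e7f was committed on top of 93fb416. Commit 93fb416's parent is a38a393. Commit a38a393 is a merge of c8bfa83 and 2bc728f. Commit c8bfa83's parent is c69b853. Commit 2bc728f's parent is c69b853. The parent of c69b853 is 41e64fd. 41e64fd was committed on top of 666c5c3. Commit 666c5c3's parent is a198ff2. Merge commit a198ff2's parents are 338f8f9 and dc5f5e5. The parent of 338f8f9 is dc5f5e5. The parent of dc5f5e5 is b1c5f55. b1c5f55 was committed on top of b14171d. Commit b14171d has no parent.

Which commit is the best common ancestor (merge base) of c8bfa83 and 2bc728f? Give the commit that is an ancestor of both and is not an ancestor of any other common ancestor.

Ancestors of c8bfa83: {338f8f9, 41e64fd, 666c5c3, a198ff2, b14171d, b1c5f55, c69b853, c8bfa83, dc5f5e5}.
Ancestors of 2bc728f: {2bc728f, 338f8f9, 41e64fd, 666c5c3, a198ff2, b14171d, b1c5f55, c69b853, dc5f5e5}.
Common ancestors: {338f8f9, 41e64fd, 666c5c3, a198ff2, b14171d, b1c5f55, c69b853, dc5f5e5}.
Among these, c69b853 is not an ancestor of any other common ancestor — it is the merge base.

c69b853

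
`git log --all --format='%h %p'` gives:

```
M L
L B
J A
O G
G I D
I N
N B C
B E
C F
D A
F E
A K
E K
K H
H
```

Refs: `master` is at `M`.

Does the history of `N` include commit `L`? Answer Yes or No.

No

Ancestors of N: {B, C, E, F, H, K, N}.
L is not in that set, so it is not an ancestor of N.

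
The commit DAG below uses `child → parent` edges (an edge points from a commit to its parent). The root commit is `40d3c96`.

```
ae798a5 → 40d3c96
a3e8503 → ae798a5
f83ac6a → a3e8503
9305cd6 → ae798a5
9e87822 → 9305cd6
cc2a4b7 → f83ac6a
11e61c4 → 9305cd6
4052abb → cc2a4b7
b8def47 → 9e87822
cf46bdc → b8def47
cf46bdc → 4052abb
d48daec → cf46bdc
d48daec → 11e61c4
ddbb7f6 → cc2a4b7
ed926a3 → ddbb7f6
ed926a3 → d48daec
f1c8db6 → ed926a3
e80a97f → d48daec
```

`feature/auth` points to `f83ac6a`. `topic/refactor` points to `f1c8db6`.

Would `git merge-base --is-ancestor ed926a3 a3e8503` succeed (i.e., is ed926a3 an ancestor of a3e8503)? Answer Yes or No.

Ancestors of a3e8503: {40d3c96, a3e8503, ae798a5}.
ed926a3 is not in that set, so it is not an ancestor of a3e8503.

No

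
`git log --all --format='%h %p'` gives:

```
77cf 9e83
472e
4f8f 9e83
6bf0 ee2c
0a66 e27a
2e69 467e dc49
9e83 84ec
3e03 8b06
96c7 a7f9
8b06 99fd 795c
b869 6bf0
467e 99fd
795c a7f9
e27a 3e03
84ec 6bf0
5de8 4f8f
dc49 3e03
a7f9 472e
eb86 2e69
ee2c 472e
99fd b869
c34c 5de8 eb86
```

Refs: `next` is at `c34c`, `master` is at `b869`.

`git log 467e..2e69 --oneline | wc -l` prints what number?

6

Reachable from 2e69: {2e69, 3e03, 467e, 472e, 6bf0, 795c, 8b06, 99fd, a7f9, b869, dc49, ee2c}.
Reachable from 467e: {467e, 472e, 6bf0, 99fd, b869, ee2c}.
In 2e69's history but not 467e's: {2e69, 3e03, 795c, 8b06, a7f9, dc49} — 6 commits.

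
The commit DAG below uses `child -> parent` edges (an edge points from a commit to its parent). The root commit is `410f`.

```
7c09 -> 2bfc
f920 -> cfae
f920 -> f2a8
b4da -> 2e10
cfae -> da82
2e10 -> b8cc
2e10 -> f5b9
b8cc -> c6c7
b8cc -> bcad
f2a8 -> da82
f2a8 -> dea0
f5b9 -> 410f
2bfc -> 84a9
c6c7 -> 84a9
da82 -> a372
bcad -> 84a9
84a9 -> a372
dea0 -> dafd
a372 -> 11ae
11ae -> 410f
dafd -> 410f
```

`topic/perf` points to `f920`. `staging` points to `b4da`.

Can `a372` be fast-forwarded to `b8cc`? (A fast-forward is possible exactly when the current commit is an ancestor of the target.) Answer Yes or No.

A fast-forward from a372 to b8cc is possible iff a372 is an ancestor of b8cc.
Ancestors of b8cc: {11ae, 410f, 84a9, a372, b8cc, bcad, c6c7}.
a372 is among them, so fast-forward is possible.

Yes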